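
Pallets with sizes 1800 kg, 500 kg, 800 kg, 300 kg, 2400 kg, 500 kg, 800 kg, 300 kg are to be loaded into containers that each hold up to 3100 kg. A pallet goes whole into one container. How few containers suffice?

3

Total = 2400 + 1800 + 800 + 800 + 500 + 500 + 300 + 300 = 7400 kg.
Lower bound: ⌈7400/3100⌉ = 3 containers.
A packing using 3 containers:
  container 1: 2400 + 500 = 2900
  container 2: 1800 + 800 + 500 = 3100
  container 3: 800 + 300 + 300 = 1400
This matches the lower bound, so 3 is optimal.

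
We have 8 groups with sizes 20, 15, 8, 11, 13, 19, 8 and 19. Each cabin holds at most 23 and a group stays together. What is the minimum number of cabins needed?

6

Total = 20 + 19 + 19 + 15 + 13 + 11 + 8 + 8 = 113.
Lower bound: ⌈113/23⌉ = 5 cabins.
A packing using 6 cabins:
  cabin 1: 20 = 20
  cabin 2: 19 = 19
  cabin 3: 19 = 19
  cabin 4: 15 + 8 = 23
  cabin 5: 13 + 8 = 21
  cabin 6: 11 = 11
No arrangement into 5 cabins stays within capacity, so 6 is optimal.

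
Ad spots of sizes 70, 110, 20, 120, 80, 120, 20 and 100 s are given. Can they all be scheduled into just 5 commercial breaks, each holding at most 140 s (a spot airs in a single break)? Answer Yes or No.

No

Total = 640 s; ⌈640/140⌉ = 5.
The bound of 5 does not rule out 5, but exhaustive search shows no assignment into 5 commercial breaks of capacity 140 s exists — the minimum is 6.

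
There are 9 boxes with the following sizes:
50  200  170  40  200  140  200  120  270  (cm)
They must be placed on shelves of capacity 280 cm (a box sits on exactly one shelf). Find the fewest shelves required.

Total = 270 + 200 + 200 + 200 + 170 + 140 + 120 + 50 + 40 = 1390 cm.
Lower bound: ⌈1390/280⌉ = 5 shelves.
A packing using 6 shelves:
  shelf 1: 270 = 270
  shelf 2: 200 + 50 = 250
  shelf 3: 200 + 40 = 240
  shelf 4: 200 = 200
  shelf 5: 170 = 170
  shelf 6: 140 + 120 = 260
No arrangement into 5 shelves stays within capacity, so 6 is optimal.

6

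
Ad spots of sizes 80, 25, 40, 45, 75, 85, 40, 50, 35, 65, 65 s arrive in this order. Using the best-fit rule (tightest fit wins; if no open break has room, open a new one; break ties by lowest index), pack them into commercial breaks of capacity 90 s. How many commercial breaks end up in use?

8

  80 → break 1 (new)  [load 80/90]
  25 → break 2 (new)  [load 25/90]
  40 → break 2  [load 65/90]
  45 → break 3 (new)  [load 45/90]
  75 → break 4 (new)  [load 75/90]
  85 → break 5 (new)  [load 85/90]
  40 → break 3  [load 85/90]
  50 → break 6 (new)  [load 50/90]
  35 → break 6  [load 85/90]
  65 → break 7 (new)  [load 65/90]
  65 → break 8 (new)  [load 65/90]
8 commercial breaks opened.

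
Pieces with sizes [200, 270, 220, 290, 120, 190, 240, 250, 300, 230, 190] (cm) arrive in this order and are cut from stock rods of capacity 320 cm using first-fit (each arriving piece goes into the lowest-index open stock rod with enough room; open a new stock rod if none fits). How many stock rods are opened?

  200 → stock rod 1 (new)  [load 200/320]
  270 → stock rod 2 (new)  [load 270/320]
  220 → stock rod 3 (new)  [load 220/320]
  290 → stock rod 4 (new)  [load 290/320]
  120 → stock rod 1  [load 320/320]
  190 → stock rod 5 (new)  [load 190/320]
  240 → stock rod 6 (new)  [load 240/320]
  250 → stock rod 7 (new)  [load 250/320]
  300 → stock rod 8 (new)  [load 300/320]
  230 → stock rod 9 (new)  [load 230/320]
  190 → stock rod 10 (new)  [load 190/320]
10 stock rods opened.

10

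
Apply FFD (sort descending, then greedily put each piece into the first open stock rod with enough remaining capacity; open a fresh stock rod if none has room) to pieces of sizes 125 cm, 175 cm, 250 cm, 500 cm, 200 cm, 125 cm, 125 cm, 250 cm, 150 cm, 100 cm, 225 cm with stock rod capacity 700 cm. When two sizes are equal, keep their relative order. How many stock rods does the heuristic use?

4

Sorted descending: 500, 250, 250, 225, 200, 175, 150, 125, 125, 125, 100.
  500 → stock rod 1 (new)  [load 500/700]
  250 → stock rod 2 (new)  [load 250/700]
  250 → stock rod 2  [load 500/700]
  225 → stock rod 3 (new)  [load 225/700]
  200 → stock rod 1  [load 700/700]
  175 → stock rod 2  [load 675/700]
  150 → stock rod 3  [load 375/700]
  125 → stock rod 3  [load 500/700]
  125 → stock rod 3  [load 625/700]
  125 → stock rod 4 (new)  [load 125/700]
  100 → stock rod 4  [load 225/700]
4 stock rods opened.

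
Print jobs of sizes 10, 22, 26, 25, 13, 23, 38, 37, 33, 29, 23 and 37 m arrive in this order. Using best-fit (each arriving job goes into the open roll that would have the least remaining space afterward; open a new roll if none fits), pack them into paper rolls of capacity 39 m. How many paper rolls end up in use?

10

  10 → roll 1 (new)  [load 10/39]
  22 → roll 1  [load 32/39]
  26 → roll 2 (new)  [load 26/39]
  25 → roll 3 (new)  [load 25/39]
  13 → roll 2  [load 39/39]
  23 → roll 4 (new)  [load 23/39]
  38 → roll 5 (new)  [load 38/39]
  37 → roll 6 (new)  [load 37/39]
  33 → roll 7 (new)  [load 33/39]
  29 → roll 8 (new)  [load 29/39]
  23 → roll 9 (new)  [load 23/39]
  37 → roll 10 (new)  [load 37/39]
10 paper rolls opened.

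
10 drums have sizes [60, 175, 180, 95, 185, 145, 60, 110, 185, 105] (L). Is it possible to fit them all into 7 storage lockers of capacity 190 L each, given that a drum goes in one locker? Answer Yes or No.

No

Total = 1300 L; ⌈1300/190⌉ = 7.
The bound of 7 does not rule out 7, but exhaustive search shows no assignment into 7 storage lockers of capacity 190 L exists — the minimum is 8.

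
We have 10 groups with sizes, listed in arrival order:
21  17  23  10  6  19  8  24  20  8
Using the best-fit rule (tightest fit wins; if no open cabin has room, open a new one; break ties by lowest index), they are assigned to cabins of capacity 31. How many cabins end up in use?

  21 → cabin 1 (new)  [load 21/31]
  17 → cabin 2 (new)  [load 17/31]
  23 → cabin 3 (new)  [load 23/31]
  10 → cabin 1  [load 31/31]
  6 → cabin 3  [load 29/31]
  19 → cabin 4 (new)  [load 19/31]
  8 → cabin 4  [load 27/31]
  24 → cabin 5 (new)  [load 24/31]
  20 → cabin 6 (new)  [load 20/31]
  8 → cabin 6  [load 28/31]
6 cabins opened.

6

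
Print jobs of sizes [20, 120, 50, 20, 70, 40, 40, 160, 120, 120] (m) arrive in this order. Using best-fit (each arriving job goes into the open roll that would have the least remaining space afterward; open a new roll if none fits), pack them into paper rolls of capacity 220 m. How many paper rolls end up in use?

  20 → roll 1 (new)  [load 20/220]
  120 → roll 1  [load 140/220]
  50 → roll 1  [load 190/220]
  20 → roll 1  [load 210/220]
  70 → roll 2 (new)  [load 70/220]
  40 → roll 2  [load 110/220]
  40 → roll 2  [load 150/220]
  160 → roll 3 (new)  [load 160/220]
  120 → roll 4 (new)  [load 120/220]
  120 → roll 5 (new)  [load 120/220]
5 paper rolls opened.

5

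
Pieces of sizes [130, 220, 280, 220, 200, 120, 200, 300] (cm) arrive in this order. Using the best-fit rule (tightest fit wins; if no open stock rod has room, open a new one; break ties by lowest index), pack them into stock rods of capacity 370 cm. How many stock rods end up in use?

6

  130 → stock rod 1 (new)  [load 130/370]
  220 → stock rod 1  [load 350/370]
  280 → stock rod 2 (new)  [load 280/370]
  220 → stock rod 3 (new)  [load 220/370]
  200 → stock rod 4 (new)  [load 200/370]
  120 → stock rod 3  [load 340/370]
  200 → stock rod 5 (new)  [load 200/370]
  300 → stock rod 6 (new)  [load 300/370]
6 stock rods opened.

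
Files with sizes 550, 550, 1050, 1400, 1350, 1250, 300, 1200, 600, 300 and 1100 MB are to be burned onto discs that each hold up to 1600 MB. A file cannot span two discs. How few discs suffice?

7

Total = 1400 + 1350 + 1250 + 1200 + 1100 + 1050 + 600 + 550 + 550 + 300 + 300 = 9650 MB.
Lower bound: ⌈9650/1600⌉ = 7 discs.
A packing using 7 discs:
  disc 1: 1400 = 1400
  disc 2: 1350 = 1350
  disc 3: 1250 + 300 = 1550
  disc 4: 1200 + 300 = 1500
  disc 5: 1100 = 1100
  disc 6: 1050 + 550 = 1600
  disc 7: 600 + 550 = 1150
This matches the lower bound, so 7 is optimal.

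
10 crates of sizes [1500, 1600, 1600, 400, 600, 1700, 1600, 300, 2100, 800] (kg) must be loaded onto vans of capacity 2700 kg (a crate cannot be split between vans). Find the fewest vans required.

6

Total = 2100 + 1700 + 1600 + 1600 + 1600 + 1500 + 800 + 600 + 400 + 300 = 12200 kg.
Lower bound: ⌈12200/2700⌉ = 5 vans.
Also, 6 crates each exceed 1350 kg, and no two of those can share a van, so at least 6 vans are needed.
A packing using 6 vans:
  van 1: 2100 + 600 = 2700
  van 2: 1700 + 800 = 2500
  van 3: 1600 + 400 + 300 = 2300
  van 4: 1600 = 1600
  van 5: 1600 = 1600
  van 6: 1500 = 1500
This matches the lower bound, so 6 is optimal.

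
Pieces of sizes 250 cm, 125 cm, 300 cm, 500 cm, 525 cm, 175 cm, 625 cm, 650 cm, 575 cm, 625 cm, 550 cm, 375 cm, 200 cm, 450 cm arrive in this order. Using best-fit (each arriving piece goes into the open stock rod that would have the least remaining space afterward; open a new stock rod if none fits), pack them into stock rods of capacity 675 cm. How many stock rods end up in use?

  250 → stock rod 1 (new)  [load 250/675]
  125 → stock rod 1  [load 375/675]
  300 → stock rod 1  [load 675/675]
  500 → stock rod 2 (new)  [load 500/675]
  525 → stock rod 3 (new)  [load 525/675]
  175 → stock rod 2  [load 675/675]
  625 → stock rod 4 (new)  [load 625/675]
  650 → stock rod 5 (new)  [load 650/675]
  575 → stock rod 6 (new)  [load 575/675]
  625 → stock rod 7 (new)  [load 625/675]
  550 → stock rod 8 (new)  [load 550/675]
  375 → stock rod 9 (new)  [load 375/675]
  200 → stock rod 9  [load 575/675]
  450 → stock rod 10 (new)  [load 450/675]
10 stock rods opened.

10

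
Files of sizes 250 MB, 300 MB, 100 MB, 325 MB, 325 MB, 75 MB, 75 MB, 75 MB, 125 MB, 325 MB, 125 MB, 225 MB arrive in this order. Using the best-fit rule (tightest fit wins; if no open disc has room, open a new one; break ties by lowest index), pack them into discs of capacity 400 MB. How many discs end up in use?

  250 → disc 1 (new)  [load 250/400]
  300 → disc 2 (new)  [load 300/400]
  100 → disc 2  [load 400/400]
  325 → disc 3 (new)  [load 325/400]
  325 → disc 4 (new)  [load 325/400]
  75 → disc 3  [load 400/400]
  75 → disc 4  [load 400/400]
  75 → disc 1  [load 325/400]
  125 → disc 5 (new)  [load 125/400]
  325 → disc 6 (new)  [load 325/400]
  125 → disc 5  [load 250/400]
  225 → disc 7 (new)  [load 225/400]
7 discs opened.

7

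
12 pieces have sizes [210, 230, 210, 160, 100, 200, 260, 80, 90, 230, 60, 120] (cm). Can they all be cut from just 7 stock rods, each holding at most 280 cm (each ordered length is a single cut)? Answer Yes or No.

Total = 1950 cm; ⌈1950/280⌉ = 7.
The bound of 7 does not rule out 7, but exhaustive search shows no assignment into 7 stock rods of capacity 280 cm exists — the minimum is 8.

No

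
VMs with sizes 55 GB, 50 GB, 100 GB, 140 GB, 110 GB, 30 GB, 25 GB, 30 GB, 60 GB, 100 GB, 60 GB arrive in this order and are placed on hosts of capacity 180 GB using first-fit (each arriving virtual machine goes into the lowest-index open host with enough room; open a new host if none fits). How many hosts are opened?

  55 → host 1 (new)  [load 55/180]
  50 → host 1  [load 105/180]
  100 → host 2 (new)  [load 100/180]
  140 → host 3 (new)  [load 140/180]
  110 → host 4 (new)  [load 110/180]
  30 → host 1  [load 135/180]
  25 → host 1  [load 160/180]
  30 → host 2  [load 130/180]
  60 → host 4  [load 170/180]
  100 → host 5 (new)  [load 100/180]
  60 → host 5  [load 160/180]
5 hosts opened.

5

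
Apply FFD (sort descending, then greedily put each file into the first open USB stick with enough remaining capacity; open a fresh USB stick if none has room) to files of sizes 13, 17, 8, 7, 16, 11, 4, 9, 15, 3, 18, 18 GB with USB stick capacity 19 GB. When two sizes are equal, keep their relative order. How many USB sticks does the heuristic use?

8

Sorted descending: 18, 18, 17, 16, 15, 13, 11, 9, 8, 7, 4, 3.
  18 → USB stick 1 (new)  [load 18/19]
  18 → USB stick 2 (new)  [load 18/19]
  17 → USB stick 3 (new)  [load 17/19]
  16 → USB stick 4 (new)  [load 16/19]
  15 → USB stick 5 (new)  [load 15/19]
  13 → USB stick 6 (new)  [load 13/19]
  11 → USB stick 7 (new)  [load 11/19]
  9 → USB stick 8 (new)  [load 9/19]
  8 → USB stick 7  [load 19/19]
  7 → USB stick 8  [load 16/19]
  4 → USB stick 5  [load 19/19]
  3 → USB stick 4  [load 19/19]
8 USB sticks opened.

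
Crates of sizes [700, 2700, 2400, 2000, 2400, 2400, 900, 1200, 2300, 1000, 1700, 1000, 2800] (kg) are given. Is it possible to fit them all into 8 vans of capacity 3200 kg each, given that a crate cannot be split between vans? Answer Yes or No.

No

Total = 23500 kg; ⌈23500/3200⌉ = 8.
The bound of 8 does not rule out 8, but exhaustive search shows no assignment into 8 vans of capacity 3200 kg exists — the minimum is 9.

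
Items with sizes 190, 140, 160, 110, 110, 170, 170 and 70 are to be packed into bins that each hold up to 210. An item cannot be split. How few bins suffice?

Total = 190 + 170 + 170 + 160 + 140 + 110 + 110 + 70 = 1120.
Lower bound: ⌈1120/210⌉ = 6 bins.
Also, 7 items each exceed 105, and no two of those can share a bin, so at least 7 bins are needed.
A packing using 7 bins:
  bin 1: 190 = 190
  bin 2: 170 = 170
  bin 3: 170 = 170
  bin 4: 160 = 160
  bin 5: 140 + 70 = 210
  bin 6: 110 = 110
  bin 7: 110 = 110
This matches the lower bound, so 7 is optimal.

7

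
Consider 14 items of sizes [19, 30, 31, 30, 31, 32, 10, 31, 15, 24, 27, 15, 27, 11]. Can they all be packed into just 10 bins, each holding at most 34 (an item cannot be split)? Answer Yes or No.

Total = 333; ⌈333/34⌉ = 10.
The bound of 10 does not rule out 10, but exhaustive search shows no assignment into 10 bins of capacity 34 exists — the minimum is 11.

No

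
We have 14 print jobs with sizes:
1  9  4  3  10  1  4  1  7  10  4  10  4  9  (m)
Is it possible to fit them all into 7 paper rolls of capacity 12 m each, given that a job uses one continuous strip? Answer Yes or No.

Yes

A valid assignment using 7 paper rolls:
  roll 1: 10 + 1 + 1 = 12
  roll 2: 10 + 1 = 11
  roll 3: 10 = 10
  roll 4: 9 + 3 = 12
  roll 5: 9 = 9
  roll 6: 7 + 4 = 11
  roll 7: 4 + 4 + 4 = 12
Every load is within 12 m, so 7 paper rolls suffice.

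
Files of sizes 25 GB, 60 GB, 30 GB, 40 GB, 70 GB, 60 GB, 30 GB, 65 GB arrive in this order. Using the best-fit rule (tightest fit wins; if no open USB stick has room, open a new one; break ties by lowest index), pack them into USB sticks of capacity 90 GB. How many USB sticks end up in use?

5

  25 → USB stick 1 (new)  [load 25/90]
  60 → USB stick 1  [load 85/90]
  30 → USB stick 2 (new)  [load 30/90]
  40 → USB stick 2  [load 70/90]
  70 → USB stick 3 (new)  [load 70/90]
  60 → USB stick 4 (new)  [load 60/90]
  30 → USB stick 4  [load 90/90]
  65 → USB stick 5 (new)  [load 65/90]
5 USB sticks opened.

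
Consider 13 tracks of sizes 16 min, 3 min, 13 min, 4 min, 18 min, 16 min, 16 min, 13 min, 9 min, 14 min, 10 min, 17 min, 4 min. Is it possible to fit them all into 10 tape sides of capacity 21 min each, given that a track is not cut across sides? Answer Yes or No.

Yes

A valid assignment using 9 tape sides:
  side 1: 18 + 3 = 21
  side 2: 17 + 4 = 21
  side 3: 16 + 4 = 20
  side 4: 16 = 16
  side 5: 16 = 16
  side 6: 14 = 14
  side 7: 13 = 13
  side 8: 13 = 13
  side 9: 10 + 9 = 19
That uses only 9 ≤ 10, so 10 tape sides are enough.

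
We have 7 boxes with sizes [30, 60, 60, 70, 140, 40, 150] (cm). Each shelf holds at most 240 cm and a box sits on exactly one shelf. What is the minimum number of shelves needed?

3

Total = 150 + 140 + 70 + 60 + 60 + 40 + 30 = 550 cm.
Lower bound: ⌈550/240⌉ = 3 shelves.
A packing using 3 shelves:
  shelf 1: 150 + 70 = 220
  shelf 2: 140 + 60 + 40 = 240
  shelf 3: 60 + 30 = 90
This matches the lower bound, so 3 is optimal.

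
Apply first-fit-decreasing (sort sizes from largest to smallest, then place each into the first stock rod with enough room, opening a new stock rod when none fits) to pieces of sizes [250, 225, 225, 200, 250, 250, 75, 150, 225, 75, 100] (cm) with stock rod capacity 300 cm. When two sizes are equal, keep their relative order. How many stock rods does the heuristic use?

8

Sorted descending: 250, 250, 250, 225, 225, 225, 200, 150, 100, 75, 75.
  250 → stock rod 1 (new)  [load 250/300]
  250 → stock rod 2 (new)  [load 250/300]
  250 → stock rod 3 (new)  [load 250/300]
  225 → stock rod 4 (new)  [load 225/300]
  225 → stock rod 5 (new)  [load 225/300]
  225 → stock rod 6 (new)  [load 225/300]
  200 → stock rod 7 (new)  [load 200/300]
  150 → stock rod 8 (new)  [load 150/300]
  100 → stock rod 7  [load 300/300]
  75 → stock rod 4  [load 300/300]
  75 → stock rod 5  [load 300/300]
8 stock rods opened.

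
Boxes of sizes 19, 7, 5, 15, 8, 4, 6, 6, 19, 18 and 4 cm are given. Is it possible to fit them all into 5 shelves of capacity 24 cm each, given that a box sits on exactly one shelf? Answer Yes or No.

A valid assignment using 5 shelves:
  shelf 1: 19 + 5 = 24
  shelf 2: 19 + 4 = 23
  shelf 3: 18 + 6 = 24
  shelf 4: 15 + 8 = 23
  shelf 5: 7 + 6 + 4 = 17
Every load is within 24 cm, so 5 shelves suffice.

Yes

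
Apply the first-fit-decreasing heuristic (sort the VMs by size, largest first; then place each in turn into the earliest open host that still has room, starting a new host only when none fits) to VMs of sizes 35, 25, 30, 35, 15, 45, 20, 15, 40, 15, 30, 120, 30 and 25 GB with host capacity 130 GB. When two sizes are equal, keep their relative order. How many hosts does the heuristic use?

4

Sorted descending: 120, 45, 40, 35, 35, 30, 30, 30, 25, 25, 20, 15, 15, 15.
  120 → host 1 (new)  [load 120/130]
  45 → host 2 (new)  [load 45/130]
  40 → host 2  [load 85/130]
  35 → host 2  [load 120/130]
  35 → host 3 (new)  [load 35/130]
  30 → host 3  [load 65/130]
  30 → host 3  [load 95/130]
  30 → host 3  [load 125/130]
  25 → host 4 (new)  [load 25/130]
  25 → host 4  [load 50/130]
  20 → host 4  [load 70/130]
  15 → host 4  [load 85/130]
  15 → host 4  [load 100/130]
  15 → host 4  [load 115/130]
4 hosts opened.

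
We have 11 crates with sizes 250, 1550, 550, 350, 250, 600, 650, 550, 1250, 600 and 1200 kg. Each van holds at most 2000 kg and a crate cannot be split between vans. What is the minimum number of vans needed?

4

Total = 1550 + 1250 + 1200 + 650 + 600 + 600 + 550 + 550 + 350 + 250 + 250 = 7800 kg.
Lower bound: ⌈7800/2000⌉ = 4 vans.
A packing using 4 vans:
  van 1: 1550 + 350 = 1900
  van 2: 1250 + 650 = 1900
  van 3: 1200 + 550 + 250 = 2000
  van 4: 600 + 600 + 550 + 250 = 2000
This matches the lower bound, so 4 is optimal.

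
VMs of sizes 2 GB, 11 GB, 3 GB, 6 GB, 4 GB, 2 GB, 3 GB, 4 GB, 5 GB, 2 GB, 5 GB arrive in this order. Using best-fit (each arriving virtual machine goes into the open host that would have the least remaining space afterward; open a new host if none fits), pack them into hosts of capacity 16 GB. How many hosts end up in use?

  2 → host 1 (new)  [load 2/16]
  11 → host 1  [load 13/16]
  3 → host 1  [load 16/16]
  6 → host 2 (new)  [load 6/16]
  4 → host 2  [load 10/16]
  2 → host 2  [load 12/16]
  3 → host 2  [load 15/16]
  4 → host 3 (new)  [load 4/16]
  5 → host 3  [load 9/16]
  2 → host 3  [load 11/16]
  5 → host 3  [load 16/16]
3 hosts opened.

3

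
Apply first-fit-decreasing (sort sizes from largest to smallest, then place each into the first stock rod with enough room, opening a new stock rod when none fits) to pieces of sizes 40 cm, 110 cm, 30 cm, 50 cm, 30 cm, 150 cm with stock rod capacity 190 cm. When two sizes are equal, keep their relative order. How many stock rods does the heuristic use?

Sorted descending: 150, 110, 50, 40, 30, 30.
  150 → stock rod 1 (new)  [load 150/190]
  110 → stock rod 2 (new)  [load 110/190]
  50 → stock rod 2  [load 160/190]
  40 → stock rod 1  [load 190/190]
  30 → stock rod 2  [load 190/190]
  30 → stock rod 3 (new)  [load 30/190]
3 stock rods opened.

3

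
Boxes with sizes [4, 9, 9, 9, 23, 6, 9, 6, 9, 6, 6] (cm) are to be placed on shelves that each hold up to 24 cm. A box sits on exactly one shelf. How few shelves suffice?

5

Total = 23 + 9 + 9 + 9 + 9 + 9 + 6 + 6 + 6 + 6 + 4 = 96 cm.
Lower bound: ⌈96/24⌉ = 4 shelves.
A packing using 5 shelves:
  shelf 1: 23 = 23
  shelf 2: 9 + 9 + 6 = 24
  shelf 3: 9 + 9 + 6 = 24
  shelf 4: 9 + 6 + 6 = 21
  shelf 5: 4 = 4
No arrangement into 4 shelves stays within capacity, so 5 is optimal.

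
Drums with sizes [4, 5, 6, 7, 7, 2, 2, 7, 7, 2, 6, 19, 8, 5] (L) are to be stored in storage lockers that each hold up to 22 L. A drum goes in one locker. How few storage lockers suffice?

Total = 19 + 8 + 7 + 7 + 7 + 7 + 6 + 6 + 5 + 5 + 4 + 2 + 2 + 2 = 87 L.
Lower bound: ⌈87/22⌉ = 4 storage lockers.
A packing using 4 storage lockers:
  locker 1: 19 + 2 = 21
  locker 2: 8 + 7 + 7 = 22
  locker 3: 7 + 7 + 6 + 2 = 22
  locker 4: 6 + 5 + 5 + 4 + 2 = 22
This matches the lower bound, so 4 is optimal.

4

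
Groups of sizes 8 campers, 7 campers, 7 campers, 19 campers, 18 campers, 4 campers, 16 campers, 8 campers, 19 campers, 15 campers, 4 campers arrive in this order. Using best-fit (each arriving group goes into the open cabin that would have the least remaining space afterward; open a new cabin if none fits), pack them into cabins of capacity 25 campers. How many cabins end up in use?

  8 → cabin 1 (new)  [load 8/25]
  7 → cabin 1  [load 15/25]
  7 → cabin 1  [load 22/25]
  19 → cabin 2 (new)  [load 19/25]
  18 → cabin 3 (new)  [load 18/25]
  4 → cabin 2  [load 23/25]
  16 → cabin 4 (new)  [load 16/25]
  8 → cabin 4  [load 24/25]
  19 → cabin 5 (new)  [load 19/25]
  15 → cabin 6 (new)  [load 15/25]
  4 → cabin 5  [load 23/25]
6 cabins opened.

6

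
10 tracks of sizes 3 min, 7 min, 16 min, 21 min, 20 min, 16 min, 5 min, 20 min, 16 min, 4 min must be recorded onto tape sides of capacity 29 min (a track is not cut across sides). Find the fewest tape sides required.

6

Total = 21 + 20 + 20 + 16 + 16 + 16 + 7 + 5 + 4 + 3 = 128 min.
Lower bound: ⌈128/29⌉ = 5 tape sides.
Also, 6 tracks each exceed 29/2 min, and no two of those can share a side, so at least 6 tape sides are needed.
A packing using 6 tape sides:
  side 1: 21 + 7 = 28
  side 2: 20 + 5 + 4 = 29
  side 3: 20 + 3 = 23
  side 4: 16 = 16
  side 5: 16 = 16
  side 6: 16 = 16
This matches the lower bound, so 6 is optimal.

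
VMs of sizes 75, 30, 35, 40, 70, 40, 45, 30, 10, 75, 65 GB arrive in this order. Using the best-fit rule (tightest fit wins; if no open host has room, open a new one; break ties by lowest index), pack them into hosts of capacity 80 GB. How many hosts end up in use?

  75 → host 1 (new)  [load 75/80]
  30 → host 2 (new)  [load 30/80]
  35 → host 2  [load 65/80]
  40 → host 3 (new)  [load 40/80]
  70 → host 4 (new)  [load 70/80]
  40 → host 3  [load 80/80]
  45 → host 5 (new)  [load 45/80]
  30 → host 5  [load 75/80]
  10 → host 4  [load 80/80]
  75 → host 6 (new)  [load 75/80]
  65 → host 7 (new)  [load 65/80]
7 hosts opened.

7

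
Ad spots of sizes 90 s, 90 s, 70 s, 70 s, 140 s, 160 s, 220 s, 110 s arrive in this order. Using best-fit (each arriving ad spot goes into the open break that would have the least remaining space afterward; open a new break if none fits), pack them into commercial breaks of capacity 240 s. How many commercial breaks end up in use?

  90 → break 1 (new)  [load 90/240]
  90 → break 1  [load 180/240]
  70 → break 2 (new)  [load 70/240]
  70 → break 2  [load 140/240]
  140 → break 3 (new)  [load 140/240]
  160 → break 4 (new)  [load 160/240]
  220 → break 5 (new)  [load 220/240]
  110 → break 6 (new)  [load 110/240]
6 commercial breaks opened.

6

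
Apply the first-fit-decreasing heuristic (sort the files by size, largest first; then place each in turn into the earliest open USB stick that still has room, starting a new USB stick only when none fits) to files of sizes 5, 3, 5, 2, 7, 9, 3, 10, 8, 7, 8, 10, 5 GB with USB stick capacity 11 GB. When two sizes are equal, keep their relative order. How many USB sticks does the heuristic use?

Sorted descending: 10, 10, 9, 8, 8, 7, 7, 5, 5, 5, 3, 3, 2.
  10 → USB stick 1 (new)  [load 10/11]
  10 → USB stick 2 (new)  [load 10/11]
  9 → USB stick 3 (new)  [load 9/11]
  8 → USB stick 4 (new)  [load 8/11]
  8 → USB stick 5 (new)  [load 8/11]
  7 → USB stick 6 (new)  [load 7/11]
  7 → USB stick 7 (new)  [load 7/11]
  5 → USB stick 8 (new)  [load 5/11]
  5 → USB stick 8  [load 10/11]
  5 → USB stick 9 (new)  [load 5/11]
  3 → USB stick 4  [load 11/11]
  3 → USB stick 5  [load 11/11]
  2 → USB stick 3  [load 11/11]
9 USB sticks opened.

9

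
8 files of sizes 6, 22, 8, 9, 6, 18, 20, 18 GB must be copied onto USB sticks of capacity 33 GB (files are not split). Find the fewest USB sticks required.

4

Total = 22 + 20 + 18 + 18 + 9 + 8 + 6 + 6 = 107 GB.
Lower bound: ⌈107/33⌉ = 4 USB sticks.
A packing using 4 USB sticks:
  USB stick 1: 22 + 9 = 31
  USB stick 2: 20 + 8 = 28
  USB stick 3: 18 + 6 + 6 = 30
  USB stick 4: 18 = 18
This matches the lower bound, so 4 is optimal.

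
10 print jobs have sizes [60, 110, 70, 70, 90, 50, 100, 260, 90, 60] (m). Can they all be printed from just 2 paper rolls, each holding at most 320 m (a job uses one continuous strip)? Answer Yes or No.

No

Total = 960 m; ⌈960/320⌉ = 3.
At least 3 paper rolls are required, but only 2 are allowed.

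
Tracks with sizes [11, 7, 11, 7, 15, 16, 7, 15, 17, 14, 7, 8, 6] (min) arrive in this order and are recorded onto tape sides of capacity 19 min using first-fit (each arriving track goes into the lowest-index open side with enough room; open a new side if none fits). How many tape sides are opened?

  11 → side 1 (new)  [load 11/19]
  7 → side 1  [load 18/19]
  11 → side 2 (new)  [load 11/19]
  7 → side 2  [load 18/19]
  15 → side 3 (new)  [load 15/19]
  16 → side 4 (new)  [load 16/19]
  7 → side 5 (new)  [load 7/19]
  15 → side 6 (new)  [load 15/19]
  17 → side 7 (new)  [load 17/19]
  14 → side 8 (new)  [load 14/19]
  7 → side 5  [load 14/19]
  8 → side 9 (new)  [load 8/19]
  6 → side 9  [load 14/19]
9 tape sides opened.

9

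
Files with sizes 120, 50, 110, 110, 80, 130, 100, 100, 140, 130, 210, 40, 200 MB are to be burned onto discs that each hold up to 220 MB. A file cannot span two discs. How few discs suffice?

8

Total = 210 + 200 + 140 + 130 + 130 + 120 + 110 + 110 + 100 + 100 + 80 + 50 + 40 = 1520 MB.
Lower bound: ⌈1520/220⌉ = 7 discs.
A packing using 8 discs:
  disc 1: 210 = 210
  disc 2: 200 = 200
  disc 3: 140 + 80 = 220
  disc 4: 130 + 50 + 40 = 220
  disc 5: 130 = 130
  disc 6: 120 + 100 = 220
  disc 7: 110 + 110 = 220
  disc 8: 100 = 100
No arrangement into 7 discs stays within capacity, so 8 is optimal.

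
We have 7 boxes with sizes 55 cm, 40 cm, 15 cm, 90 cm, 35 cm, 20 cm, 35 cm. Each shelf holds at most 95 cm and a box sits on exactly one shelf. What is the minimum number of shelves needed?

4

Total = 90 + 55 + 40 + 35 + 35 + 20 + 15 = 290 cm.
Lower bound: ⌈290/95⌉ = 4 shelves.
A packing using 4 shelves:
  shelf 1: 90 = 90
  shelf 2: 55 + 40 = 95
  shelf 3: 35 + 35 + 20 = 90
  shelf 4: 15 = 15
This matches the lower bound, so 4 is optimal.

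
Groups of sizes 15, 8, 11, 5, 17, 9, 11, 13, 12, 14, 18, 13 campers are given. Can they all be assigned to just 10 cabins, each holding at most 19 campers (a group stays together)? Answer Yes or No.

Yes

A valid assignment using 10 cabins:
  cabin 1: 18 = 18
  cabin 2: 17 = 17
  cabin 3: 15 = 15
  cabin 4: 14 + 5 = 19
  cabin 5: 13 = 13
  cabin 6: 13 = 13
  cabin 7: 12 = 12
  cabin 8: 11 + 8 = 19
  cabin 9: 11 = 11
  cabin 10: 9 = 9
Every load is within 19 campers, so 10 cabins suffice.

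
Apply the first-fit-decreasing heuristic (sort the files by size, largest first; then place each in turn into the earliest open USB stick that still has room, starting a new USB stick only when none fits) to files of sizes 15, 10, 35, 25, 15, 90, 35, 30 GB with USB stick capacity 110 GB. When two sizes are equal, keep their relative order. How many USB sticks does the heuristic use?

Sorted descending: 90, 35, 35, 30, 25, 15, 15, 10.
  90 → USB stick 1 (new)  [load 90/110]
  35 → USB stick 2 (new)  [load 35/110]
  35 → USB stick 2  [load 70/110]
  30 → USB stick 2  [load 100/110]
  25 → USB stick 3 (new)  [load 25/110]
  15 → USB stick 1  [load 105/110]
  15 → USB stick 3  [load 40/110]
  10 → USB stick 2  [load 110/110]
3 USB sticks opened.

3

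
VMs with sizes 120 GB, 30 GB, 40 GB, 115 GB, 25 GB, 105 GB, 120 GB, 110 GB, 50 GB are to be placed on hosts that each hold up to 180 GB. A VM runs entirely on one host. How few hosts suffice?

Total = 120 + 120 + 115 + 110 + 105 + 50 + 40 + 30 + 25 = 715 GB.
Lower bound: ⌈715/180⌉ = 4 hosts.
Also, 5 VMs each exceed 90 GB, and no two of those can share a host, so at least 5 hosts are needed.
A packing using 5 hosts:
  host 1: 120 + 50 = 170
  host 2: 120 + 40 = 160
  host 3: 115 + 30 + 25 = 170
  host 4: 110 = 110
  host 5: 105 = 105
This matches the lower bound, so 5 is optimal.

5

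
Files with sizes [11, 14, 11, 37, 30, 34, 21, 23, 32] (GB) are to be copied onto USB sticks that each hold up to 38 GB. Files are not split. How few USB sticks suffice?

Total = 37 + 34 + 32 + 30 + 23 + 21 + 14 + 11 + 11 = 213 GB.
Lower bound: ⌈213/38⌉ = 6 USB sticks.
A packing using 7 USB sticks:
  USB stick 1: 37 = 37
  USB stick 2: 34 = 34
  USB stick 3: 32 = 32
  USB stick 4: 30 = 30
  USB stick 5: 23 + 14 = 37
  USB stick 6: 21 + 11 = 32
  USB stick 7: 11 = 11
No arrangement into 6 USB sticks stays within capacity, so 7 is optimal.

7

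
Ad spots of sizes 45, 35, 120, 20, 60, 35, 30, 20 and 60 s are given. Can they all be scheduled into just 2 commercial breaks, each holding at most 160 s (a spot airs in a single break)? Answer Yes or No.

No

Total = 425 s; ⌈425/160⌉ = 3.
At least 3 commercial breaks are required, but only 2 are allowed.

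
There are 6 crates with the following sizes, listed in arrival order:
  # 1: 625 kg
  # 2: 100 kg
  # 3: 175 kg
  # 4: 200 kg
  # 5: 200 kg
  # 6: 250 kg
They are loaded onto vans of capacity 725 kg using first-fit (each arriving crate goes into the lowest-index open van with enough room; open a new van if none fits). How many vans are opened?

3

  625 → van 1 (new)  [load 625/725]
  100 → van 1  [load 725/725]
  175 → van 2 (new)  [load 175/725]
  200 → van 2  [load 375/725]
  200 → van 2  [load 575/725]
  250 → van 3 (new)  [load 250/725]
3 vans opened.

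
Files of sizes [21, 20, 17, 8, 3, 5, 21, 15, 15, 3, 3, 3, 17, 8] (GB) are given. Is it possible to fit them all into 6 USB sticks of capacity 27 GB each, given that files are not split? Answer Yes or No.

No

Total = 159 GB; ⌈159/27⌉ = 6.
7 files each exceed half the capacity and cannot share a USB stick, forcing at least 7 USB sticks.
At least 7 USB sticks are required, but only 6 are allowed.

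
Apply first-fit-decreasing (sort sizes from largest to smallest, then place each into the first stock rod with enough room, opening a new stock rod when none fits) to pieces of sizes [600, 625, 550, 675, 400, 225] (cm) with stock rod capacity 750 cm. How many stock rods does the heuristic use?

5

Sorted descending: 675, 625, 600, 550, 400, 225.
  675 → stock rod 1 (new)  [load 675/750]
  625 → stock rod 2 (new)  [load 625/750]
  600 → stock rod 3 (new)  [load 600/750]
  550 → stock rod 4 (new)  [load 550/750]
  400 → stock rod 5 (new)  [load 400/750]
  225 → stock rod 5  [load 625/750]
5 stock rods opened.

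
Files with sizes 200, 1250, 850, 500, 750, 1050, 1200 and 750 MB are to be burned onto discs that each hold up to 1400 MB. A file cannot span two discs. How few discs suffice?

Total = 1250 + 1200 + 1050 + 850 + 750 + 750 + 500 + 200 = 6550 MB.
Lower bound: ⌈6550/1400⌉ = 5 discs.
Also, 6 files each exceed 700 MB, and no two of those can share a disc, so at least 6 discs are needed.
A packing using 6 discs:
  disc 1: 1250 = 1250
  disc 2: 1200 + 200 = 1400
  disc 3: 1050 = 1050
  disc 4: 850 + 500 = 1350
  disc 5: 750 = 750
  disc 6: 750 = 750
This matches the lower bound, so 6 is optimal.

6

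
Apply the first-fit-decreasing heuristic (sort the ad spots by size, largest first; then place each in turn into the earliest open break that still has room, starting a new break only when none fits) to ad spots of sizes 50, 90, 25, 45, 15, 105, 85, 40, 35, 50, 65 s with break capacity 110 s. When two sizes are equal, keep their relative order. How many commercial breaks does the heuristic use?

Sorted descending: 105, 90, 85, 65, 50, 50, 45, 40, 35, 25, 15.
  105 → break 1 (new)  [load 105/110]
  90 → break 2 (new)  [load 90/110]
  85 → break 3 (new)  [load 85/110]
  65 → break 4 (new)  [load 65/110]
  50 → break 5 (new)  [load 50/110]
  50 → break 5  [load 100/110]
  45 → break 4  [load 110/110]
  40 → break 6 (new)  [load 40/110]
  35 → break 6  [load 75/110]
  25 → break 3  [load 110/110]
  15 → break 2  [load 105/110]
6 commercial breaks opened.

6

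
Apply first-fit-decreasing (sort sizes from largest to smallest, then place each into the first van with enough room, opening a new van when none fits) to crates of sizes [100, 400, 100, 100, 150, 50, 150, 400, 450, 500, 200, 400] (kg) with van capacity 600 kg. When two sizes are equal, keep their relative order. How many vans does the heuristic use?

Sorted descending: 500, 450, 400, 400, 400, 200, 150, 150, 100, 100, 100, 50.
  500 → van 1 (new)  [load 500/600]
  450 → van 2 (new)  [load 450/600]
  400 → van 3 (new)  [load 400/600]
  400 → van 4 (new)  [load 400/600]
  400 → van 5 (new)  [load 400/600]
  200 → van 3  [load 600/600]
  150 → van 2  [load 600/600]
  150 → van 4  [load 550/600]
  100 → van 1  [load 600/600]
  100 → van 5  [load 500/600]
  100 → van 5  [load 600/600]
  50 → van 4  [load 600/600]
5 vans opened.

5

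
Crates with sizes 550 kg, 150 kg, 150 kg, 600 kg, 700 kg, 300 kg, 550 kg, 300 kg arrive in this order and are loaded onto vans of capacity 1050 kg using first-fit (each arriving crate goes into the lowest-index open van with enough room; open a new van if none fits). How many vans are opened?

4

  550 → van 1 (new)  [load 550/1050]
  150 → van 1  [load 700/1050]
  150 → van 1  [load 850/1050]
  600 → van 2 (new)  [load 600/1050]
  700 → van 3 (new)  [load 700/1050]
  300 → van 2  [load 900/1050]
  550 → van 4 (new)  [load 550/1050]
  300 → van 3  [load 1000/1050]
4 vans opened.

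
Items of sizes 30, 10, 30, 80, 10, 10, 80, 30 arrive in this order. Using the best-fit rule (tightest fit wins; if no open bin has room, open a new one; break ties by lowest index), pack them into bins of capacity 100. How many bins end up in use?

3

  30 → bin 1 (new)  [load 30/100]
  10 → bin 1  [load 40/100]
  30 → bin 1  [load 70/100]
  80 → bin 2 (new)  [load 80/100]
  10 → bin 2  [load 90/100]
  10 → bin 2  [load 100/100]
  80 → bin 3 (new)  [load 80/100]
  30 → bin 1  [load 100/100]
3 bins opened.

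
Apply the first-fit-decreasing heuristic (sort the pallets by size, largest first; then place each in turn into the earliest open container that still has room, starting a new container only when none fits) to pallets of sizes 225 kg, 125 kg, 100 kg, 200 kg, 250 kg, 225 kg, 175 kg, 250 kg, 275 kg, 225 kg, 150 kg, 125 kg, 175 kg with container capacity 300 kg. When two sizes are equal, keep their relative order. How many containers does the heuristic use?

10

Sorted descending: 275, 250, 250, 225, 225, 225, 200, 175, 175, 150, 125, 125, 100.
  275 → container 1 (new)  [load 275/300]
  250 → container 2 (new)  [load 250/300]
  250 → container 3 (new)  [load 250/300]
  225 → container 4 (new)  [load 225/300]
  225 → container 5 (new)  [load 225/300]
  225 → container 6 (new)  [load 225/300]
  200 → container 7 (new)  [load 200/300]
  175 → container 8 (new)  [load 175/300]
  175 → container 9 (new)  [load 175/300]
  150 → container 10 (new)  [load 150/300]
  125 → container 8  [load 300/300]
  125 → container 9  [load 300/300]
  100 → container 7  [load 300/300]
10 containers opened.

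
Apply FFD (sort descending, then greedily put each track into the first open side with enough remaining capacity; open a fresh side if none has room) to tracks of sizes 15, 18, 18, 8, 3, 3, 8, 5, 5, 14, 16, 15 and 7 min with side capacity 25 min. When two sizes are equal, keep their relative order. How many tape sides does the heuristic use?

Sorted descending: 18, 18, 16, 15, 15, 14, 8, 8, 7, 5, 5, 3, 3.
  18 → side 1 (new)  [load 18/25]
  18 → side 2 (new)  [load 18/25]
  16 → side 3 (new)  [load 16/25]
  15 → side 4 (new)  [load 15/25]
  15 → side 5 (new)  [load 15/25]
  14 → side 6 (new)  [load 14/25]
  8 → side 3  [load 24/25]
  8 → side 4  [load 23/25]
  7 → side 1  [load 25/25]
  5 → side 2  [load 23/25]
  5 → side 5  [load 20/25]
  3 → side 5  [load 23/25]
  3 → side 6  [load 17/25]
6 tape sides opened.

6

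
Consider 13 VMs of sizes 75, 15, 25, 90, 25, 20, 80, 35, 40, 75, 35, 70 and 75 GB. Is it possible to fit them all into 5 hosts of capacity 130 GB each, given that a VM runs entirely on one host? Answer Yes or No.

Total = 660 GB; ⌈660/130⌉ = 6.
At least 6 hosts are required, but only 5 are allowed.

No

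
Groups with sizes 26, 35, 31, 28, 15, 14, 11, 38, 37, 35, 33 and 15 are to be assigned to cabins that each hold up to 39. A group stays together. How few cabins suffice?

10

Total = 38 + 37 + 35 + 35 + 33 + 31 + 28 + 26 + 15 + 15 + 14 + 11 = 318.
Lower bound: ⌈318/39⌉ = 9 cabins.
A packing using 10 cabins:
  cabin 1: 38 = 38
  cabin 2: 37 = 37
  cabin 3: 35 = 35
  cabin 4: 35 = 35
  cabin 5: 33 = 33
  cabin 6: 31 = 31
  cabin 7: 28 + 11 = 39
  cabin 8: 26 = 26
  cabin 9: 15 + 15 = 30
  cabin 10: 14 = 14
No arrangement into 9 cabins stays within capacity, so 10 is optimal.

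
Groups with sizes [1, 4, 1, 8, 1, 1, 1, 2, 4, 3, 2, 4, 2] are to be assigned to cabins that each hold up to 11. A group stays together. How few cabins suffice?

4

Total = 8 + 4 + 4 + 4 + 3 + 2 + 2 + 2 + 1 + 1 + 1 + 1 + 1 = 34.
Lower bound: ⌈34/11⌉ = 4 cabins.
A packing using 4 cabins:
  cabin 1: 8 + 3 = 11
  cabin 2: 4 + 4 + 2 + 1 = 11
  cabin 3: 4 + 2 + 2 + 1 + 1 + 1 = 11
  cabin 4: 1 = 1
This matches the lower bound, so 4 is optimal.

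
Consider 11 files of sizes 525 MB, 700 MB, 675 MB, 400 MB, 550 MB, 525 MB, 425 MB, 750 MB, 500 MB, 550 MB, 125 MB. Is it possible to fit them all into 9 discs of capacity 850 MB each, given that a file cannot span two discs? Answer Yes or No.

A valid assignment using 9 discs:
  disc 1: 750 = 750
  disc 2: 700 + 125 = 825
  disc 3: 675 = 675
  disc 4: 550 = 550
  disc 5: 550 = 550
  disc 6: 525 = 525
  disc 7: 525 = 525
  disc 8: 500 = 500
  disc 9: 425 + 400 = 825
Every load is within 850 MB, so 9 discs suffice.

Yes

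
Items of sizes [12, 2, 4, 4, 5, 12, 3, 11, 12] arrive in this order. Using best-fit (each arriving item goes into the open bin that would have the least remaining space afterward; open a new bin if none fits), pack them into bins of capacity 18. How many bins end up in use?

5

  12 → bin 1 (new)  [load 12/18]
  2 → bin 1  [load 14/18]
  4 → bin 1  [load 18/18]
  4 → bin 2 (new)  [load 4/18]
  5 → bin 2  [load 9/18]
  12 → bin 3 (new)  [load 12/18]
  3 → bin 3  [load 15/18]
  11 → bin 4 (new)  [load 11/18]
  12 → bin 5 (new)  [load 12/18]
5 bins opened.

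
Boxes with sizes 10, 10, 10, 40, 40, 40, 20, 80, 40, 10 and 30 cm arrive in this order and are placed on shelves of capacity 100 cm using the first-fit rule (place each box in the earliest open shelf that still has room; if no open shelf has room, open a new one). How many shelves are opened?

4

  10 → shelf 1 (new)  [load 10/100]
  10 → shelf 1  [load 20/100]
  10 → shelf 1  [load 30/100]
  40 → shelf 1  [load 70/100]
  40 → shelf 2 (new)  [load 40/100]
  40 → shelf 2  [load 80/100]
  20 → shelf 1  [load 90/100]
  80 → shelf 3 (new)  [load 80/100]
  40 → shelf 4 (new)  [load 40/100]
  10 → shelf 1  [load 100/100]
  30 → shelf 4  [load 70/100]
4 shelves opened.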